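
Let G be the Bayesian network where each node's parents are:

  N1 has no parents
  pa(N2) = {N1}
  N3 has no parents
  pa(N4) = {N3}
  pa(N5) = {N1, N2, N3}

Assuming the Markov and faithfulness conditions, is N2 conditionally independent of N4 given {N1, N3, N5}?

Enumerating the 2 paths from N2 to N4 and testing each for blocking by {N1, N3, N5}:
Path 1: N2 ← N1 → N5 ← N3 → N4
  N1 is a fork here and N1 is conditioned on, so the path is blocked at N1.
Path 2: N2 → N5 ← N3 → N4
  N3 is a fork here and N3 is conditioned on, so the path is blocked at N3.
Every path is blocked, so N2 and N4 are d-separated given {N1, N3, N5}.

Yes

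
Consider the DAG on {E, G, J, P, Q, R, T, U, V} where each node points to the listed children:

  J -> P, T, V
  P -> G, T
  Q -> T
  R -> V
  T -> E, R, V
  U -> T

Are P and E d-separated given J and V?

No

We examine all 4 paths between P and E:
Path 1: P → T → E
  T is a chain and T is not conditioned on — no node blocks this path, so it is active.
Path 2: P ← J → V ← T → E
  J is a fork here and J is conditioned on, so the path is blocked at J.
Path 3: P ← J → V ← R ← T → E
  J is a fork here and J is conditioned on, so the path is blocked at J.
Path 4: P ← J → T → E
  J is a fork here and J is conditioned on, so the path is blocked at J.
At least one path is unblocked, so d-separation fails.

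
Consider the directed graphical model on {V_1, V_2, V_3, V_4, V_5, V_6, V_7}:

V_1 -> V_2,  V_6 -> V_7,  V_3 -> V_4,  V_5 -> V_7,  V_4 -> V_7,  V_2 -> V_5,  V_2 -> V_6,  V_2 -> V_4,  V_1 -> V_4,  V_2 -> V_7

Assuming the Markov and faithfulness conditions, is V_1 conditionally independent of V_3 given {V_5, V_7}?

Enumerating the 5 paths from V_1 to V_3 and testing each for blocking by {V_5, V_7}:
Path 1: V_1 → V_4 ← V_3
  V_4 is a collider and its descendant V_7 is conditioned on, which opens it — no node blocks this path, so it is active.
Path 2: V_1 → V_2 → V_5 → V_7 ← V_4 ← V_3
  V_5 is a chain here and V_5 is conditioned on, so the path is blocked at V_5.
Path 3: V_1 → V_2 → V_6 → V_7 ← V_4 ← V_3
  V_2 is a chain and V_2 is not conditioned on; V_6 is a chain and V_6 is not conditioned on; V_7 is a collider and V_7 is conditioned on, which opens it; V_4 is a chain and V_4 is not conditioned on — no node blocks this path, so it is active.
Path 4: V_1 → V_2 → V_4 ← V_3
  V_2 is a chain and V_2 is not conditioned on; V_4 is a collider and its descendant V_7 is conditioned on, which opens it — no node blocks this path, so it is active.
Path 5: V_1 → V_2 → V_7 ← V_4 ← V_3
  V_2 is a chain and V_2 is not conditioned on; V_7 is a collider and V_7 is conditioned on, which opens it; V_4 is a chain and V_4 is not conditioned on — no node blocks this path, so it is active.
At least one path is unblocked, so d-separation fails.

No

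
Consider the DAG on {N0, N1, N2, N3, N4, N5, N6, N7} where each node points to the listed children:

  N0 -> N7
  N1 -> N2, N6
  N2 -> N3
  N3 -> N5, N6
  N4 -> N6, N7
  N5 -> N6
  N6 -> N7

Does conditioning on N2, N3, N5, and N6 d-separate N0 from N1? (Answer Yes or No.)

Yes

There are 6 undirected paths between N0 and N1; checking each against the conditioning set {N2, N3, N5, N6}:
Path 1: N0 → N7 ← N4 → N6 ← N5 ← N3 ← N2 ← N1
  N7 is a collider here and neither N7 nor any of its descendants is conditioned on, so the collider stays closed — the path is blocked at N7.
Path 2: N0 → N7 ← N4 → N6 ← N1
  N7 is a collider here and neither N7 nor any of its descendants is conditioned on, so the collider stays closed — the path is blocked at N7.
Path 3: N0 → N7 ← N4 → N6 ← N3 ← N2 ← N1
  N7 is a collider here and neither N7 nor any of its descendants is conditioned on, so the collider stays closed — the path is blocked at N7.
Path 4: N0 → N7 ← N6 ← N5 ← N3 ← N2 ← N1
  N7 is a collider here and neither N7 nor any of its descendants is conditioned on, so the collider stays closed — the path is blocked at N7.
Path 5: N0 → N7 ← N6 ← N1
  N7 is a collider here and neither N7 nor any of its descendants is conditioned on, so the collider stays closed — the path is blocked at N7.
Path 6: N0 → N7 ← N6 ← N3 ← N2 ← N1
  N7 is a collider here and neither N7 nor any of its descendants is conditioned on, so the collider stays closed — the path is blocked at N7.
Since every path is blocked, d-separation holds.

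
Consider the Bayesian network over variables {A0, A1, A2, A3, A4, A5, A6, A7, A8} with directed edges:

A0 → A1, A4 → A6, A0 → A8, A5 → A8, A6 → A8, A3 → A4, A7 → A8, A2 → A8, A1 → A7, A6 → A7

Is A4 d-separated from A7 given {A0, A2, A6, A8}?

There are 3 undirected paths between A4 and A7; checking each against the conditioning set {A0, A2, A6, A8}:
Path 1: A4 → A6 → A7
  A6 is a chain here and A6 is conditioned on, so the path is blocked at A6.
Path 2: A4 → A6 → A8 ← A0 → A1 → A7
  A6 is a chain here and A6 is conditioned on, so the path is blocked at A6.
Path 3: A4 → A6 → A8 ← A7
  A6 is a chain here and A6 is conditioned on, so the path is blocked at A6.
Since every path is blocked, d-separation holds.

Yes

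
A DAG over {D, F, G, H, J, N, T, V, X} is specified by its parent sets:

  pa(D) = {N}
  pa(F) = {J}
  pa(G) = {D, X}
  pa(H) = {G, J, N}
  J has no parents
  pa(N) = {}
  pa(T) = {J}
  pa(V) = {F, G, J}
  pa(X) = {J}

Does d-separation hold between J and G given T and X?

5 paths connect J and G; each must be blocked for d-separation to hold:
Path 1: J → V ← G
  V is a collider here and neither V nor any of its descendants is conditioned on, so the collider stays closed — the path is blocked at V.
Path 2: J → X → G
  X is a chain here and X is conditioned on, so the path is blocked at X.
Path 3: J → H ← G
  H is a collider here and neither H nor any of its descendants is conditioned on, so the collider stays closed — the path is blocked at H.
Path 4: J → H ← N → D → G
  H is a collider here and neither H nor any of its descendants is conditioned on, so the collider stays closed — the path is blocked at H.
Path 5: J → F → V ← G
  V is a collider here and neither V nor any of its descendants is conditioned on, so the collider stays closed — the path is blocked at V.
Every path is blocked, so J and G are d-separated given {T, X}.

Yes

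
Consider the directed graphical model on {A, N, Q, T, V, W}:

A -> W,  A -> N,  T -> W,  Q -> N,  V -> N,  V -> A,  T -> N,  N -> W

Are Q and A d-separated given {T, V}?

There are 4 undirected paths between Q and A; checking each against the conditioning set {T, V}:
Path 1: Q → N → W ← A
  W is a collider here and neither W nor any of its descendants is conditioned on, so the collider stays closed — the path is blocked at W.
Path 2: Q → N ← T → W ← A
  N is a collider here and neither N nor any of its descendants is conditioned on, so the collider stays closed — the path is blocked at N.
Path 3: Q → N ← A
  N is a collider here and neither N nor any of its descendants is conditioned on, so the collider stays closed — the path is blocked at N.
Path 4: Q → N ← V → A
  N is a collider here and neither N nor any of its descendants is conditioned on, so the collider stays closed — the path is blocked at N.
All paths are blocked; Q ⊥ A | {T, V} holds.

Yes — Q and A are d-separated given {T, V}.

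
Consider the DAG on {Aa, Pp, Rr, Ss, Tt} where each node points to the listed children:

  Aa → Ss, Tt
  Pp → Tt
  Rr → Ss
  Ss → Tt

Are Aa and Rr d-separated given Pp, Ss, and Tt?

No

Enumerating the 2 paths from Aa to Rr and testing each for blocking by {Pp, Ss, Tt}:
Path 1: Aa → Tt ← Ss ← Rr
  Ss is a chain here and Ss is conditioned on, so the path is blocked at Ss.
Path 2: Aa → Ss ← Rr
  Ss is a collider and Ss is conditioned on, which opens it — no node blocks this path, so it is active.
Since the path Aa → Ss ← Rr is active, Aa and Rr are not d-separated given {Pp, Ss, Tt}.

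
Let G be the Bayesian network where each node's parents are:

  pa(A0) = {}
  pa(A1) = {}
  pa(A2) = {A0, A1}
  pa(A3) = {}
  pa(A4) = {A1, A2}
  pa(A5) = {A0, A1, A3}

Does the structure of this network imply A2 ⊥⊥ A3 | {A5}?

We examine all 3 paths between A2 and A3:
Path 1: A2 → A4 ← A1 → A5 ← A3
  A4 is a collider here and neither A4 nor any of its descendants is conditioned on, so the collider stays closed — the path is blocked at A4.
Path 2: A2 ← A0 → A5 ← A3
  A0 is a fork and A0 is not conditioned on; A5 is a collider and A5 is conditioned on, which opens it — no node blocks this path, so it is active.
Path 3: A2 ← A1 → A5 ← A3
  A1 is a fork and A1 is not conditioned on; A5 is a collider and A5 is conditioned on, which opens it — no node blocks this path, so it is active.
Since the path A2 ← A0 → A5 ← A3 is active, A2 and A3 are not d-separated given {A5}.

No — A2 and A3 are not d-separated given {A5}.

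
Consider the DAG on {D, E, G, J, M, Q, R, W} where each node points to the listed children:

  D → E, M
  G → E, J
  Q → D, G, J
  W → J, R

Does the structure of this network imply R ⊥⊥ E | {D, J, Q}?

No

Enumerating the 4 paths from R to E and testing each for blocking by {D, J, Q}:
Path 1: R ← W → J ← G ← Q → D → E
  Q is a fork here and Q is conditioned on, so the path is blocked at Q.
Path 2: R ← W → J ← G → E
  W is a fork and W is not conditioned on; J is a collider and J is conditioned on, which opens it; G is a fork and G is not conditioned on — no node blocks this path, so it is active.
Path 3: R ← W → J ← Q → G → E
  Q is a fork here and Q is conditioned on, so the path is blocked at Q.
Path 4: R ← W → J ← Q → D → E
  Q is a fork here and Q is conditioned on, so the path is blocked at Q.
Since the path R ← W → J ← G → E is active, R and E are not d-separated given {D, J, Q}.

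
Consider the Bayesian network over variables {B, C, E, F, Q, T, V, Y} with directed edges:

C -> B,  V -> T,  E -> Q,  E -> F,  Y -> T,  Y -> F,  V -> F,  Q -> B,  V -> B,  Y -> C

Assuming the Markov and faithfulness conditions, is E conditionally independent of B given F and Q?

Enumerating the 5 paths from E to B and testing each for blocking by {F, Q}:
  1. E → Q → B — Q:chain[blocks] ⇒ blocked
  2. E → F ← Y → T ← V → B — F:collider[open]; Y:fork[open]; T:collider[blocks]; V:fork[open] ⇒ blocked
  3. E → F ← Y → C → B — F:collider[open]; Y:fork[open]; C:chain[open] ⇒ active
  4. E → F ← V → T ← Y → C → B — F:collider[open]; V:fork[open]; T:collider[blocks]; Y:fork[open]; C:chain[open] ⇒ blocked
  5. E → F ← V → B — F:collider[open]; V:fork[open] ⇒ active
Since the path E → F ← Y → C → B is active, E and B are not d-separated given {F, Q}.

No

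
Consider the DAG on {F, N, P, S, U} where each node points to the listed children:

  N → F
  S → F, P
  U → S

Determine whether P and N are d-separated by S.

There is one path between P and N:
Path 1: P ← S → F ← N
  S is a fork here and S is conditioned on, so the path is blocked at S.
Since every path is blocked, d-separation holds.

Yes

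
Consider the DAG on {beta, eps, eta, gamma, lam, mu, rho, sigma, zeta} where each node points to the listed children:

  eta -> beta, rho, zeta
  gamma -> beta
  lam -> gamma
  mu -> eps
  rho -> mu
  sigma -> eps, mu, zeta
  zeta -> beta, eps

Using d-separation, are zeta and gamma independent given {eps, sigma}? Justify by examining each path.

Enumerating the 6 paths from zeta to gamma and testing each for blocking by {eps, sigma}:
  1. zeta → beta ← gamma — beta:collider[blocks] ⇒ blocked
  2. zeta ← sigma → mu ← rho ← eta → beta ← gamma — sigma:fork[blocks]; mu:collider[open]; rho:chain[open]; eta:fork[open]; beta:collider[blocks] ⇒ blocked
  3. zeta ← sigma → eps ← mu ← rho ← eta → beta ← gamma — sigma:fork[blocks]; eps:collider[open]; mu:chain[open]; rho:chain[open]; eta:fork[open]; beta:collider[blocks] ⇒ blocked
  4. zeta ← eta → beta ← gamma — eta:fork[open]; beta:collider[blocks] ⇒ blocked
  5. zeta → eps ← sigma → mu ← rho ← eta → beta ← gamma — eps:collider[open]; sigma:fork[blocks]; mu:collider[open]; rho:chain[open]; eta:fork[open]; beta:collider[blocks] ⇒ blocked
  6. zeta → eps ← mu ← rho ← eta → beta ← gamma — eps:collider[open]; mu:chain[open]; rho:chain[open]; eta:fork[open]; beta:collider[blocks] ⇒ blocked
All paths are blocked; zeta ⊥ gamma | {eps, sigma} holds.

Yes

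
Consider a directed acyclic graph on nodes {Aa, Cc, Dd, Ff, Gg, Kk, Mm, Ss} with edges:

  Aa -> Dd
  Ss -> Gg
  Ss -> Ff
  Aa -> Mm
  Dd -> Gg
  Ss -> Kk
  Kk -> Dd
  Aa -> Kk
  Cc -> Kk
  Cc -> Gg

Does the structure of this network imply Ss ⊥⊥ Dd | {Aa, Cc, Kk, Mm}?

Yes

There are 6 undirected paths between Ss and Dd; checking each against the conditioning set {Aa, Cc, Kk, Mm}:
Path 1: Ss → Kk → Dd
  Kk is a chain here and Kk is conditioned on, so the path is blocked at Kk.
Path 2: Ss → Kk ← Aa → Dd
  Aa is a fork here and Aa is conditioned on, so the path is blocked at Aa.
Path 3: Ss → Kk ← Cc → Gg ← Dd
  Cc is a fork here and Cc is conditioned on, so the path is blocked at Cc.
Path 4: Ss → Gg ← Dd
  Gg is a collider here and neither Gg nor any of its descendants is conditioned on, so the collider stays closed — the path is blocked at Gg.
Path 5: Ss → Gg ← Cc → Kk → Dd
  Gg is a collider here and neither Gg nor any of its descendants is conditioned on, so the collider stays closed — the path is blocked at Gg.
Path 6: Ss → Gg ← Cc → Kk ← Aa → Dd
  Gg is a collider here and neither Gg nor any of its descendants is conditioned on, so the collider stays closed — the path is blocked at Gg.
All paths are blocked; Ss ⊥ Dd | {Aa, Cc, Kk, Mm} holds.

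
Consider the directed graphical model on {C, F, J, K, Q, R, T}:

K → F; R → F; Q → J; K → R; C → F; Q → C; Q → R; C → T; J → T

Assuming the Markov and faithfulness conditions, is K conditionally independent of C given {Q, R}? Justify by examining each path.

Yes

6 paths connect K and C; each must be blocked for d-separation to hold:
Path 1: K → F ← C
  F is a collider here and neither F nor any of its descendants is conditioned on, so the collider stays closed — the path is blocked at F.
Path 2: K → F ← R ← Q → J → T ← C
  F is a collider here and neither F nor any of its descendants is conditioned on, so the collider stays closed — the path is blocked at F.
Path 3: K → F ← R ← Q → C
  F is a collider here and neither F nor any of its descendants is conditioned on, so the collider stays closed — the path is blocked at F.
Path 4: K → R ← Q → J → T ← C
  Q is a fork here and Q is conditioned on, so the path is blocked at Q.
Path 5: K → R ← Q → C
  Q is a fork here and Q is conditioned on, so the path is blocked at Q.
Path 6: K → R → F ← C
  R is a chain here and R is conditioned on, so the path is blocked at R.
Every path is blocked, so K and C are d-separated given {Q, R}.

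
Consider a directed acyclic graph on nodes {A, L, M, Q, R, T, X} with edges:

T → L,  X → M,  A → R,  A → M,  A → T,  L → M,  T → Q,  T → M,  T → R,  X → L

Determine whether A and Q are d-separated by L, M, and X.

There are 5 undirected paths between A and Q; checking each against the conditioning set {L, M, X}:
Path 1: A → M ← T → Q
  M is a collider and M is conditioned on, which opens it; T is a fork and T is not conditioned on — no node blocks this path, so it is active.
Path 2: A → M ← X → L ← T → Q
  X is a fork here and X is conditioned on, so the path is blocked at X.
Path 3: A → M ← L ← T → Q
  L is a chain here and L is conditioned on, so the path is blocked at L.
Path 4: A → T → Q
  T is a chain and T is not conditioned on — no node blocks this path, so it is active.
Path 5: A → R ← T → Q
  R is a collider here and neither R nor any of its descendants is conditioned on, so the collider stays closed — the path is blocked at R.
Because an active path exists, A and Q are not d-separated.

No — A and Q are not d-separated given {L, M, X}.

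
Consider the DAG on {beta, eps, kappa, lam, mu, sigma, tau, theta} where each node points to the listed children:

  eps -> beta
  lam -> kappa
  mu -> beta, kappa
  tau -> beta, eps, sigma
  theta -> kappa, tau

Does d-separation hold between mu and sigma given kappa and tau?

Yes — mu and sigma are d-separated given {kappa, tau}.

3 paths connect mu and sigma; each must be blocked for d-separation to hold:
  1. mu → beta ← tau → sigma — beta:collider[blocks]; tau:fork[blocks] ⇒ blocked
  2. mu → beta ← eps ← tau → sigma — beta:collider[blocks]; eps:chain[open]; tau:fork[blocks] ⇒ blocked
  3. mu → kappa ← theta → tau → sigma — kappa:collider[open]; theta:fork[open]; tau:chain[blocks] ⇒ blocked
Since every path is blocked, d-separation holds.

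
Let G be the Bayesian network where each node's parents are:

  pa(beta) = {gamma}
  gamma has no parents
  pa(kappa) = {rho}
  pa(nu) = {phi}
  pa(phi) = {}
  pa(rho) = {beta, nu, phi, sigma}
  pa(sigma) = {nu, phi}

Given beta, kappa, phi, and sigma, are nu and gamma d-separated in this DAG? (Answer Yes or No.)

There are 5 undirected paths between nu and gamma; checking each against the conditioning set {beta, kappa, phi, sigma}:
Path 1: nu → sigma → rho ← beta ← gamma
  sigma is a chain here and sigma is conditioned on, so the path is blocked at sigma.
Path 2: nu → sigma ← phi → rho ← beta ← gamma
  phi is a fork here and phi is conditioned on, so the path is blocked at phi.
Path 3: nu → rho ← beta ← gamma
  beta is a chain here and beta is conditioned on, so the path is blocked at beta.
Path 4: nu ← phi → sigma → rho ← beta ← gamma
  phi is a fork here and phi is conditioned on, so the path is blocked at phi.
Path 5: nu ← phi → rho ← beta ← gamma
  phi is a fork here and phi is conditioned on, so the path is blocked at phi.
Since every path is blocked, d-separation holds.

Yes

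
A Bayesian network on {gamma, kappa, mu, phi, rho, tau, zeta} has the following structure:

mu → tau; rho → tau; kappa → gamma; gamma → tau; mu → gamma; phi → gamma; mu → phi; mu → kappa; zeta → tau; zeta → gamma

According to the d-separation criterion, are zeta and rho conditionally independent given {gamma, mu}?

5 paths connect zeta and rho; each must be blocked for d-separation to hold:
Path 1: zeta → tau ← rho
  tau is a collider here and neither tau nor any of its descendants is conditioned on, so the collider stays closed — the path is blocked at tau.
Path 2: zeta → gamma ← mu → tau ← rho
  mu is a fork here and mu is conditioned on, so the path is blocked at mu.
Path 3: zeta → gamma → tau ← rho
  gamma is a chain here and gamma is conditioned on, so the path is blocked at gamma.
Path 4: zeta → gamma ← kappa ← mu → tau ← rho
  mu is a fork here and mu is conditioned on, so the path is blocked at mu.
Path 5: zeta → gamma ← phi ← mu → tau ← rho
  mu is a fork here and mu is conditioned on, so the path is blocked at mu.
Every path is blocked, so zeta and rho are d-separated given {gamma, mu}.

Yes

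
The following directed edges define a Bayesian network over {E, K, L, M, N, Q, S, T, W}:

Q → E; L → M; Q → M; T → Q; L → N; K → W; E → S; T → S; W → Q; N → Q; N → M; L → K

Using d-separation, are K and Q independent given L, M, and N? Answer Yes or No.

No — K and Q are not d-separated given {L, M, N}.

There are 5 undirected paths between K and Q; checking each against the conditioning set {L, M, N}:
Path 1: K → W → Q
  W is a chain and W is not conditioned on — no node blocks this path, so it is active.
Path 2: K ← L → N → Q
  L is a fork here and L is conditioned on, so the path is blocked at L.
Path 3: K ← L → N → M ← Q
  L is a fork here and L is conditioned on, so the path is blocked at L.
Path 4: K ← L → M ← Q
  L is a fork here and L is conditioned on, so the path is blocked at L.
Path 5: K ← L → M ← N → Q
  L is a fork here and L is conditioned on, so the path is blocked at L.
Since the path K → W → Q is active, K and Q are not d-separated given {L, M, N}.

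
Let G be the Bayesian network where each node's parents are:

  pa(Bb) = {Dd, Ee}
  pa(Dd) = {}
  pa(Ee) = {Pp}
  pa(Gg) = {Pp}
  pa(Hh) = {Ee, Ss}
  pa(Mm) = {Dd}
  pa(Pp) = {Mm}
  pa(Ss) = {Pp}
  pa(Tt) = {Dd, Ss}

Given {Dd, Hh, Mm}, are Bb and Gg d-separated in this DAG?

No

We examine all 6 paths between Bb and Gg:
Path 1: Bb ← Dd → Tt ← Ss → Hh ← Ee ← Pp → Gg
  Dd is a fork here and Dd is conditioned on, so the path is blocked at Dd.
Path 2: Bb ← Dd → Tt ← Ss ← Pp → Gg
  Dd is a fork here and Dd is conditioned on, so the path is blocked at Dd.
Path 3: Bb ← Dd → Mm → Pp → Gg
  Dd is a fork here and Dd is conditioned on, so the path is blocked at Dd.
Path 4: Bb ← Ee → Hh ← Ss → Tt ← Dd → Mm → Pp → Gg
  Tt is a collider here and neither Tt nor any of its descendants is conditioned on, so the collider stays closed — the path is blocked at Tt.
Path 5: Bb ← Ee → Hh ← Ss ← Pp → Gg
  Ee is a fork and Ee is not conditioned on; Hh is a collider and Hh is conditioned on, which opens it; Ss is a chain and Ss is not conditioned on; Pp is a fork and Pp is not conditioned on — no node blocks this path, so it is active.
Path 6: Bb ← Ee ← Pp → Gg
  Ee is a chain and Ee is not conditioned on; Pp is a fork and Pp is not conditioned on — no node blocks this path, so it is active.
Since the path Bb ← Ee → Hh ← Ss ← Pp → Gg is active, Bb and Gg are not d-separated given {Dd, Hh, Mm}.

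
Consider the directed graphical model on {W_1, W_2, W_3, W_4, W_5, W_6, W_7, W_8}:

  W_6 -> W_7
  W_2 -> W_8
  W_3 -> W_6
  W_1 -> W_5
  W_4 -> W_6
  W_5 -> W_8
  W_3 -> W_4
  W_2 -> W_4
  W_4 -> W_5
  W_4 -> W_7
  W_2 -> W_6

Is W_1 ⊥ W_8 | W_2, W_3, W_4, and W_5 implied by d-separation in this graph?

Yes — W_1 and W_8 are d-separated given {W_2, W_3, W_4, W_5}.

There are 5 undirected paths between W_1 and W_8; checking each against the conditioning set {W_2, W_3, W_4, W_5}:
Path 1: W_1 → W_5 ← W_4 → W_6 ← W_2 → W_8
  W_4 is a fork here and W_4 is conditioned on, so the path is blocked at W_4.
Path 2: W_1 → W_5 ← W_4 ← W_3 → W_6 ← W_2 → W_8
  W_4 is a chain here and W_4 is conditioned on, so the path is blocked at W_4.
Path 3: W_1 → W_5 ← W_4 ← W_2 → W_8
  W_4 is a chain here and W_4 is conditioned on, so the path is blocked at W_4.
Path 4: W_1 → W_5 ← W_4 → W_7 ← W_6 ← W_2 → W_8
  W_4 is a fork here and W_4 is conditioned on, so the path is blocked at W_4.
Path 5: W_1 → W_5 → W_8
  W_5 is a chain here and W_5 is conditioned on, so the path is blocked at W_5.
All paths are blocked; W_1 ⊥ W_8 | {W_2, W_3, W_4, W_5} holds.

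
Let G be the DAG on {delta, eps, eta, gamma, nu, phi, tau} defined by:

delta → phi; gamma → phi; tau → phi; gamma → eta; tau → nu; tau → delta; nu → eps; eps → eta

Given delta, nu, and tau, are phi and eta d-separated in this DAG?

No

We examine all 3 paths between phi and eta:
Path 1: phi ← delta ← tau → nu → eps → eta
  delta is a chain here and delta is conditioned on, so the path is blocked at delta.
Path 2: phi ← tau → nu → eps → eta
  tau is a fork here and tau is conditioned on, so the path is blocked at tau.
Path 3: phi ← gamma → eta
  gamma is a fork and gamma is not conditioned on — no node blocks this path, so it is active.
Because an active path exists, phi and eta are not d-separated.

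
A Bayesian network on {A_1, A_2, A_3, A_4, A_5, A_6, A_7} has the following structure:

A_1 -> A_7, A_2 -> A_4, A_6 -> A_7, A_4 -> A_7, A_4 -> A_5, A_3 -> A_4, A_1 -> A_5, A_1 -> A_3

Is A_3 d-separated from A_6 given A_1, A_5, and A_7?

No

Enumerating the 4 paths from A_3 to A_6 and testing each for blocking by {A_1, A_5, A_7}:
Path 1: A_3 ← A_1 → A_5 ← A_4 → A_7 ← A_6
  A_1 is a fork here and A_1 is conditioned on, so the path is blocked at A_1.
Path 2: A_3 ← A_1 → A_7 ← A_6
  A_1 is a fork here and A_1 is conditioned on, so the path is blocked at A_1.
Path 3: A_3 → A_4 → A_5 ← A_1 → A_7 ← A_6
  A_1 is a fork here and A_1 is conditioned on, so the path is blocked at A_1.
Path 4: A_3 → A_4 → A_7 ← A_6
  A_4 is a chain and A_4 is not conditioned on; A_7 is a collider and A_7 is conditioned on, which opens it — no node blocks this path, so it is active.
Because an active path exists, A_3 and A_6 are not d-separated.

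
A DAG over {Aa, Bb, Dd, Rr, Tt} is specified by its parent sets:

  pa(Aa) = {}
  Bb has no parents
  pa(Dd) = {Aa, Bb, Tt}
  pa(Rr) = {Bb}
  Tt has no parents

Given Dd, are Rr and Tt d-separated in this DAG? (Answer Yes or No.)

No — Rr and Tt are not d-separated given {Dd}.

The only undirected path from Rr to Tt is:
Path 1: Rr ← Bb → Dd ← Tt
  Bb is a fork and Bb is not conditioned on; Dd is a collider and Dd is conditioned on, which opens it — no node blocks this path, so it is active.
At least one path is unblocked, so d-separation fails.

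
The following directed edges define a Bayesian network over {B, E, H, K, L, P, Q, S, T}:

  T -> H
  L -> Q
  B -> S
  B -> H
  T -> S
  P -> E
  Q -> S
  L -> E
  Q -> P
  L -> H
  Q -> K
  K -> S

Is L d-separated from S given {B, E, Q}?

There are 6 undirected paths between L and S; checking each against the conditioning set {B, E, Q}:
Path 1: L → Q → K → S
  Q is a chain here and Q is conditioned on, so the path is blocked at Q.
Path 2: L → Q → S
  Q is a chain here and Q is conditioned on, so the path is blocked at Q.
Path 3: L → E ← P ← Q → K → S
  Q is a fork here and Q is conditioned on, so the path is blocked at Q.
Path 4: L → E ← P ← Q → S
  Q is a fork here and Q is conditioned on, so the path is blocked at Q.
Path 5: L → H ← T → S
  H is a collider here and neither H nor any of its descendants is conditioned on, so the collider stays closed — the path is blocked at H.
Path 6: L → H ← B → S
  H is a collider here and neither H nor any of its descendants is conditioned on, so the collider stays closed — the path is blocked at H.
All paths are blocked; L ⊥ S | {B, E, Q} holds.

Yes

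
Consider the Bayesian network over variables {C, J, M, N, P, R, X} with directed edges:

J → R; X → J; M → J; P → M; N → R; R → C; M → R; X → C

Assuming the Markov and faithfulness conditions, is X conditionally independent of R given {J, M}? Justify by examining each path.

Yes

Enumerating the 3 paths from X to R and testing each for blocking by {J, M}:
Path 1: X → J → R
  J is a chain here and J is conditioned on, so the path is blocked at J.
Path 2: X → J ← M → R
  M is a fork here and M is conditioned on, so the path is blocked at M.
Path 3: X → C ← R
  C is a collider here and neither C nor any of its descendants is conditioned on, so the collider stays closed — the path is blocked at C.
All paths are blocked; X ⊥ R | {J, M} holds.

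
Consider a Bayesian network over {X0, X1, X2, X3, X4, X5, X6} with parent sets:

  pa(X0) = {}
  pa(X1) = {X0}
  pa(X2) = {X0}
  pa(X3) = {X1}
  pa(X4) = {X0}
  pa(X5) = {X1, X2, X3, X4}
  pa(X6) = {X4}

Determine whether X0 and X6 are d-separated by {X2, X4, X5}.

There are 4 undirected paths between X0 and X6; checking each against the conditioning set {X2, X4, X5}:
Path 1: X0 → X2 → X5 ← X4 → X6
  X2 is a chain here and X2 is conditioned on, so the path is blocked at X2.
Path 2: X0 → X1 → X5 ← X4 → X6
  X4 is a fork here and X4 is conditioned on, so the path is blocked at X4.
Path 3: X0 → X1 → X3 → X5 ← X4 → X6
  X4 is a fork here and X4 is conditioned on, so the path is blocked at X4.
Path 4: X0 → X4 → X6
  X4 is a chain here and X4 is conditioned on, so the path is blocked at X4.
Since every path is blocked, d-separation holds.

Yes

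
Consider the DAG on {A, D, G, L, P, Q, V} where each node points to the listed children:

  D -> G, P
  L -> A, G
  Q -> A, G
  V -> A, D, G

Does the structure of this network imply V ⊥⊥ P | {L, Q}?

No — V and P are not d-separated given {L, Q}.

Enumerating the 4 paths from V to P and testing each for blocking by {L, Q}:
Path 1: V → G ← D → P
  G is a collider here and neither G nor any of its descendants is conditioned on, so the collider stays closed — the path is blocked at G.
Path 2: V → A ← L → G ← D → P
  A is a collider here and neither A nor any of its descendants is conditioned on, so the collider stays closed — the path is blocked at A.
Path 3: V → A ← Q → G ← D → P
  A is a collider here and neither A nor any of its descendants is conditioned on, so the collider stays closed — the path is blocked at A.
Path 4: V → D → P
  D is a chain and D is not conditioned on — no node blocks this path, so it is active.
Because an active path exists, V and P are not d-separated.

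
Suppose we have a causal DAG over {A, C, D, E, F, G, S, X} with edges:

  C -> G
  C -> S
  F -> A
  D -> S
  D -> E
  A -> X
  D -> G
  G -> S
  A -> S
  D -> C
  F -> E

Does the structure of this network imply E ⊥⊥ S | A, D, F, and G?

There are 6 undirected paths between E and S; checking each against the conditioning set {A, D, F, G}:
  1. E ← F → A → S — F:fork[blocks]; A:chain[blocks] ⇒ blocked
  2. E ← D → C → S — D:fork[blocks]; C:chain[open] ⇒ blocked
  3. E ← D → C → G → S — D:fork[blocks]; C:chain[open]; G:chain[blocks] ⇒ blocked
  4. E ← D → S — D:fork[blocks] ⇒ blocked
  5. E ← D → G ← C → S — D:fork[blocks]; G:collider[open]; C:fork[open] ⇒ blocked
  6. E ← D → G → S — D:fork[blocks]; G:chain[blocks] ⇒ blocked
All paths are blocked; E ⊥ S | {A, D, F, G} holds.

Yes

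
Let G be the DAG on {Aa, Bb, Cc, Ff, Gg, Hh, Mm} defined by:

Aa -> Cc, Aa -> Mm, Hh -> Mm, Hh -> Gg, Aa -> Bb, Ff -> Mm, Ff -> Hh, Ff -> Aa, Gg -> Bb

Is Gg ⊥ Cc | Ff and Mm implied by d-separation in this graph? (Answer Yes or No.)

5 paths connect Gg and Cc; each must be blocked for d-separation to hold:
Path 1: Gg → Bb ← Aa → Cc
  Bb is a collider here and neither Bb nor any of its descendants is conditioned on, so the collider stays closed — the path is blocked at Bb.
Path 2: Gg ← Hh ← Ff → Aa → Cc
  Ff is a fork here and Ff is conditioned on, so the path is blocked at Ff.
Path 3: Gg ← Hh ← Ff → Mm ← Aa → Cc
  Ff is a fork here and Ff is conditioned on, so the path is blocked at Ff.
Path 4: Gg ← Hh → Mm ← Aa → Cc
  Hh is a fork and Hh is not conditioned on; Mm is a collider and Mm is conditioned on, which opens it; Aa is a fork and Aa is not conditioned on — no node blocks this path, so it is active.
Path 5: Gg ← Hh → Mm ← Ff → Aa → Cc
  Ff is a fork here and Ff is conditioned on, so the path is blocked at Ff.
Since the path Gg ← Hh → Mm ← Aa → Cc is active, Gg and Cc are not d-separated given {Ff, Mm}.

No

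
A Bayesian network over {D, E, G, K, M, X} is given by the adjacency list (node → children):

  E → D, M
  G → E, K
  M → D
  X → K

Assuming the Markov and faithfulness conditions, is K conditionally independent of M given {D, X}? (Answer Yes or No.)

No

Enumerating the 2 paths from K to M and testing each for blocking by {D, X}:
  1. K ← G → E → D ← M — G:fork[open]; E:chain[open]; D:collider[open] ⇒ active
  2. K ← G → E → M — G:fork[open]; E:chain[open] ⇒ active
Because an active path exists, K and M are not d-separated.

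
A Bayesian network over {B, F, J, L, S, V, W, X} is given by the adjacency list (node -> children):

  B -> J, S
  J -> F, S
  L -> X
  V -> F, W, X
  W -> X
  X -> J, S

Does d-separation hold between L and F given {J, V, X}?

We examine all 5 paths between L and F:
Path 1: L → X → S ← B → J → F
  X is a chain here and X is conditioned on, so the path is blocked at X.
Path 2: L → X → S ← J → F
  X is a chain here and X is conditioned on, so the path is blocked at X.
Path 3: L → X ← W ← V → F
  V is a fork here and V is conditioned on, so the path is blocked at V.
Path 4: L → X ← V → F
  V is a fork here and V is conditioned on, so the path is blocked at V.
Path 5: L → X → J → F
  X is a chain here and X is conditioned on, so the path is blocked at X.
All paths are blocked; L ⊥ F | {J, V, X} holds.

Yes — L and F are d-separated given {J, V, X}.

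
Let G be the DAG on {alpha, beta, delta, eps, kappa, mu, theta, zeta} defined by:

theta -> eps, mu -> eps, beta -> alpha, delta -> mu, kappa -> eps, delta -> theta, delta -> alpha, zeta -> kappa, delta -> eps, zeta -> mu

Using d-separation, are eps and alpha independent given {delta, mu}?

Yes — eps and alpha are d-separated given {delta, mu}.

Enumerating the 4 paths from eps to alpha and testing each for blocking by {delta, mu}:
Path 1: eps ← theta ← delta → alpha
  delta is a fork here and delta is conditioned on, so the path is blocked at delta.
Path 2: eps ← delta → alpha
  delta is a fork here and delta is conditioned on, so the path is blocked at delta.
Path 3: eps ← mu ← delta → alpha
  mu is a chain here and mu is conditioned on, so the path is blocked at mu.
Path 4: eps ← kappa ← zeta → mu ← delta → alpha
  delta is a fork here and delta is conditioned on, so the path is blocked at delta.
All paths are blocked; eps ⊥ alpha | {delta, mu} holds.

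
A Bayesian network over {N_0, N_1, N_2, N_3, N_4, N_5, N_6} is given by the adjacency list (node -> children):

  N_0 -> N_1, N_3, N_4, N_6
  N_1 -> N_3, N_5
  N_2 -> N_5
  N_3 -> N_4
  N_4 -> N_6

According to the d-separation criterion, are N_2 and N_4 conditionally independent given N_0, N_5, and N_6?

No

6 paths connect N_2 and N_4; each must be blocked for d-separation to hold:
Path 1: N_2 → N_5 ← N_1 ← N_0 → N_4
  N_0 is a fork here and N_0 is conditioned on, so the path is blocked at N_0.
Path 2: N_2 → N_5 ← N_1 ← N_0 → N_3 → N_4
  N_0 is a fork here and N_0 is conditioned on, so the path is blocked at N_0.
Path 3: N_2 → N_5 ← N_1 ← N_0 → N_6 ← N_4
  N_0 is a fork here and N_0 is conditioned on, so the path is blocked at N_0.
Path 4: N_2 → N_5 ← N_1 → N_3 ← N_0 → N_4
  N_0 is a fork here and N_0 is conditioned on, so the path is blocked at N_0.
Path 5: N_2 → N_5 ← N_1 → N_3 ← N_0 → N_6 ← N_4
  N_0 is a fork here and N_0 is conditioned on, so the path is blocked at N_0.
Path 6: N_2 → N_5 ← N_1 → N_3 → N_4
  N_5 is a collider and N_5 is conditioned on, which opens it; N_1 is a fork and N_1 is not conditioned on; N_3 is a chain and N_3 is not conditioned on — no node blocks this path, so it is active.
At least one path is unblocked, so d-separation fails.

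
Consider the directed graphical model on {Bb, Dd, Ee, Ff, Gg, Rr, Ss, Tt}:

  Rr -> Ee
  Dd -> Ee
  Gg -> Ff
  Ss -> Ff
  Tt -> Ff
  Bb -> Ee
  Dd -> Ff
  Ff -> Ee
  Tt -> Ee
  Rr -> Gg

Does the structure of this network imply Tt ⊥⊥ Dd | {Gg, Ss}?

Yes — Tt and Dd are d-separated given {Gg, Ss}.

There are 6 undirected paths between Tt and Dd; checking each against the conditioning set {Gg, Ss}:
Path 1: Tt → Ee ← Dd
  Ee is a collider here and neither Ee nor any of its descendants is conditioned on, so the collider stays closed — the path is blocked at Ee.
Path 2: Tt → Ee ← Rr → Gg → Ff ← Dd
  Ee is a collider here and neither Ee nor any of its descendants is conditioned on, so the collider stays closed — the path is blocked at Ee.
Path 3: Tt → Ee ← Ff ← Dd
  Ee is a collider here and neither Ee nor any of its descendants is conditioned on, so the collider stays closed — the path is blocked at Ee.
Path 4: Tt → Ff ← Dd
  Ff is a collider here and neither Ff nor any of its descendants is conditioned on, so the collider stays closed — the path is blocked at Ff.
Path 5: Tt → Ff → Ee ← Dd
  Ee is a collider here and neither Ee nor any of its descendants is conditioned on, so the collider stays closed — the path is blocked at Ee.
Path 6: Tt → Ff ← Gg ← Rr → Ee ← Dd
  Ff is a collider here and neither Ff nor any of its descendants is conditioned on, so the collider stays closed — the path is blocked at Ff.
All paths are blocked; Tt ⊥ Dd | {Gg, Ss} holds.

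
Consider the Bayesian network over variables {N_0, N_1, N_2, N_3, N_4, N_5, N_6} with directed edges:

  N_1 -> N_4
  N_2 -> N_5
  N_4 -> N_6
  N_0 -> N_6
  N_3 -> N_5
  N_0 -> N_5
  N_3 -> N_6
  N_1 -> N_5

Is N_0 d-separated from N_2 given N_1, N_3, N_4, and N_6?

We examine all 3 paths between N_0 and N_2:
Path 1: N_0 → N_6 ← N_3 → N_5 ← N_2
  N_3 is a fork here and N_3 is conditioned on, so the path is blocked at N_3.
Path 2: N_0 → N_6 ← N_4 ← N_1 → N_5 ← N_2
  N_4 is a chain here and N_4 is conditioned on, so the path is blocked at N_4.
Path 3: N_0 → N_5 ← N_2
  N_5 is a collider here and neither N_5 nor any of its descendants is conditioned on, so the collider stays closed — the path is blocked at N_5.
All paths are blocked; N_0 ⊥ N_2 | {N_1, N_3, N_4, N_6} holds.

Yes — N_0 and N_2 are d-separated given {N_1, N_3, N_4, N_6}.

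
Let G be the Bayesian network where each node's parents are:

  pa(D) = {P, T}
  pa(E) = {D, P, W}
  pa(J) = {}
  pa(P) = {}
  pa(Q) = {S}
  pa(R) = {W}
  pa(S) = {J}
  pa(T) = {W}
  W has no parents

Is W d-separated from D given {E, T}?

No — W and D are not d-separated given {E, T}.

Enumerating the 3 paths from W to D and testing each for blocking by {E, T}:
  1. W → T → D — T:chain[blocks] ⇒ blocked
  2. W → E ← P → D — E:collider[open]; P:fork[open] ⇒ active
  3. W → E ← D — E:collider[open] ⇒ active
Because an active path exists, W and D are not d-separated.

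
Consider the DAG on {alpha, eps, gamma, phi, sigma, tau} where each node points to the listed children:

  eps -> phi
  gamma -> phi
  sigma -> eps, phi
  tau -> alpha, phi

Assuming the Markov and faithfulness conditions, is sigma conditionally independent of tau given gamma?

Yes

Enumerating the 2 paths from sigma to tau and testing each for blocking by {gamma}:
Path 1: sigma → phi ← tau
  phi is a collider here and neither phi nor any of its descendants is conditioned on, so the collider stays closed — the path is blocked at phi.
Path 2: sigma → eps → phi ← tau
  phi is a collider here and neither phi nor any of its descendants is conditioned on, so the collider stays closed — the path is blocked at phi.
All paths are blocked; sigma ⊥ tau | {gamma} holds.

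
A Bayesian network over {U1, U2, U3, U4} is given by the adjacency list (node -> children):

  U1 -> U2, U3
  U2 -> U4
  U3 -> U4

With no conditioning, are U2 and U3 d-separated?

We examine all 2 paths between U2 and U3:
  1. U2 ← U1 → U3 — U1:fork[open] ⇒ active
  2. U2 → U4 ← U3 — U4:collider[blocks] ⇒ blocked
Because an active path exists, U2 and U3 are not d-separated.

No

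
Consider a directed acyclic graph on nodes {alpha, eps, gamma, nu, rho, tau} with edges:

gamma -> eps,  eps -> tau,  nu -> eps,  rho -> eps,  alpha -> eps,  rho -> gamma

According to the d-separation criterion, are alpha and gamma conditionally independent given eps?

There are 2 undirected paths between alpha and gamma; checking each against the conditioning set {eps}:
Path 1: alpha → eps ← rho → gamma
  eps is a collider and eps is conditioned on, which opens it; rho is a fork and rho is not conditioned on — no node blocks this path, so it is active.
Path 2: alpha → eps ← gamma
  eps is a collider and eps is conditioned on, which opens it — no node blocks this path, so it is active.
Since the path alpha → eps ← rho → gamma is active, alpha and gamma are not d-separated given {eps}.

No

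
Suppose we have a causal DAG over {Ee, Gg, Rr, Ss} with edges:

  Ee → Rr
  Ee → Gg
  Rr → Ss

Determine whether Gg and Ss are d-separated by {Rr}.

Only one path connects Gg and Ss:
Path 1: Gg ← Ee → Rr → Ss
  Rr is a chain here and Rr is conditioned on, so the path is blocked at Rr.
Since every path is blocked, d-separation holds.

Yes — Gg and Ss are d-separated given {Rr}.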